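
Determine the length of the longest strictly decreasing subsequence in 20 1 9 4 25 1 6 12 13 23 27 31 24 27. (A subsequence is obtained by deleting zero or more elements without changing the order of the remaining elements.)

One longest decreasing subsequence is 20, 9, 4, 1 (positions 1,3,4,6), of length 4; no longer one exists.

4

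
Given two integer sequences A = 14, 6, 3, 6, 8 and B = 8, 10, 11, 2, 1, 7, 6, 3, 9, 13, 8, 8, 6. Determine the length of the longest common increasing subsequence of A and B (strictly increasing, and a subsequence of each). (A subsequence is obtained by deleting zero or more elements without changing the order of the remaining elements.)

2

For each value that appears in both, track the longest common increasing run ending there.
The best achievable length is 2; one witness is 6, 8 (A-positions 2,5, B-positions 7,11).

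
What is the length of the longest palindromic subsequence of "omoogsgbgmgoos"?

Using dp[i][j] = 2 + dp[i+1][j−1] if the ends match, else max(dp[i+1][j], dp[i][j−1]):
dp[1][14] = 9. A witness is ooggbggoo at positions 3,4,5,7,8,9,11,12,13.

9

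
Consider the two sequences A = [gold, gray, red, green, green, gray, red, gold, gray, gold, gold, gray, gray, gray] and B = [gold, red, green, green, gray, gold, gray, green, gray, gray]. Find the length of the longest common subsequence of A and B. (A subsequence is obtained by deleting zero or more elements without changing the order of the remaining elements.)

9

A longest common subsequence is gold, red, green, green, gray, gold, gray, gray, gray (length 9); the LCS DP confirms no longer common subsequence exists.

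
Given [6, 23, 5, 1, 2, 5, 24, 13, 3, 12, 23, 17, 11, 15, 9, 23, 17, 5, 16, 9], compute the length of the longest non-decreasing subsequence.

One longest non-decreasing subsequence is 1, 2, 5, 13, 23, 23 (positions 4,5,6,8,11,16), of length 6; no longer one exists.

6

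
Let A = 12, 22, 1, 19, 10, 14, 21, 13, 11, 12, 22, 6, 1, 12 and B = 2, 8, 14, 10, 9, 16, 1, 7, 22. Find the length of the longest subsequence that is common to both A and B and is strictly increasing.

2

For each value that appears in both, track the longest common increasing run ending there.
The best achievable length is 2; one witness is 14, 22 (A-positions 6,11, B-positions 3,9).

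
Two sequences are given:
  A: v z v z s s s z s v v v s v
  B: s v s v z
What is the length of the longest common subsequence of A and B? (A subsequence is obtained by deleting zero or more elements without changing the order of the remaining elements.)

A longest common subsequence is svsv (length 4); the LCS DP confirms no longer common subsequence exists.

4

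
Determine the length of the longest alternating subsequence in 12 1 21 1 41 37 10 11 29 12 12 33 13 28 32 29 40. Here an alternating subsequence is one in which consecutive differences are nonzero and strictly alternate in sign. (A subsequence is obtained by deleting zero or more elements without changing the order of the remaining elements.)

A longest alternating subsequence is 12, 1, 21, 1, 41, 10, 29, 12, 33, 13, 32, 29, 40 (positions 1,2,3,4,5,7,9,10,12,13,15,16,17); its 12 consecutive differences strictly alternate in sign, and length 13 is optimal.

13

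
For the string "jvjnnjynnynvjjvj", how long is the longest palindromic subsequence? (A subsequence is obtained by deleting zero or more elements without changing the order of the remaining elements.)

12

One longest palindromic subsequence is jvjjynnyjjvj (positions 1,2,3,6,7,8,9,10,13,14,15,16); it reads the same forward and backward, and the interval DP gives dp[1][16] = 12.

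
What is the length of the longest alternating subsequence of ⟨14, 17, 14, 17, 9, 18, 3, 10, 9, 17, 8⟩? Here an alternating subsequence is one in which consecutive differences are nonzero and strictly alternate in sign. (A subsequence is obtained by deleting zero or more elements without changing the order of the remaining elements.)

11

A longest alternating subsequence is 14, 17, 14, 17, 9, 18, 3, 10, 9, 17, 8 (positions 1,2,3,4,5,6,7,8,9,10,11); its 10 consecutive differences strictly alternate in sign, and length 11 is optimal.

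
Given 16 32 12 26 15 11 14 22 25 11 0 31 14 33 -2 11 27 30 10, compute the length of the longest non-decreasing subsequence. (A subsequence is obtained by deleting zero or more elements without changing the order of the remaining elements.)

One longest non-decreasing subsequence is 12, 15, 22, 25, 31, 33 (positions 3,5,8,9,12,14), of length 6; no longer one exists.

6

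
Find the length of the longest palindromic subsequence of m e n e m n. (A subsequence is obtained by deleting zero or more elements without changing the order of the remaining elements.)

5

One longest palindromic subsequence is menem (positions 1,2,3,4,5); it reads the same forward and backward, and the interval DP gives dp[1][6] = 5.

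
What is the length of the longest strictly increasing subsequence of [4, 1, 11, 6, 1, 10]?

3

One longest increasing subsequence is 4, 6, 10 (positions 1,4,6), of length 3; no longer one exists.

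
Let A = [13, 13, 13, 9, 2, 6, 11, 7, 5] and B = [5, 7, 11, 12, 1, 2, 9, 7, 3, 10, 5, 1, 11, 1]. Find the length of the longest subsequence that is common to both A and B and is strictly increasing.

A longest common strictly increasing subsequence is 2, 7 (length 2); it appears in order in both A and B, and no longer such subsequence exists.

2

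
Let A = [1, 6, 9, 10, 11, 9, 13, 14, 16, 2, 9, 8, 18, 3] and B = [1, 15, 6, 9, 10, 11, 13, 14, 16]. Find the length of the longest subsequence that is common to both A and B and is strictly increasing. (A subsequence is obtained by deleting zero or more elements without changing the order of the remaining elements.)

8

A longest common strictly increasing subsequence is 1, 6, 9, 10, 11, 13, 14, 16 (length 8); it appears in order in both A and B, and no longer such subsequence exists.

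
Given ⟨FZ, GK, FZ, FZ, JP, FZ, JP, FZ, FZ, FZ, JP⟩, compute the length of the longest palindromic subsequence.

Using dp[i][j] = 2 + dp[i+1][j−1] if the ends match, else max(dp[i+1][j], dp[i][j−1]):
dp[1][11] = 9. A witness is FZ FZ FZ JP FZ JP FZ FZ FZ at positions 1,3,4,5,6,7,8,9,10.

9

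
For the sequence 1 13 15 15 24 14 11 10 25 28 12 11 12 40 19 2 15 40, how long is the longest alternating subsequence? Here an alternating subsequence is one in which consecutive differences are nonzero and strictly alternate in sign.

8

A longest alternating subsequence is 1, 15, 14, 25, 11, 12, 2, 15 (positions 1,3,6,9,12,13,16,17); its 7 consecutive differences strictly alternate in sign, and length 8 is optimal.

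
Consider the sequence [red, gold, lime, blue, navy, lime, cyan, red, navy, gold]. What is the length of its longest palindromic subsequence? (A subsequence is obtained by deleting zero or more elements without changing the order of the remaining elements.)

Using dp[i][j] = 2 + dp[i+1][j−1] if the ends match, else max(dp[i+1][j], dp[i][j−1]):
dp[1][10] = 5. A witness is gold navy red navy gold at positions 2,5,8,9,10.

5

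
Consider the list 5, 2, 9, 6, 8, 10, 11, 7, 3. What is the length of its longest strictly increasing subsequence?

5

Scanning left to right, the best length ending at each element is: 5→1, 2→1, 9→2, 6→2, 8→3, 10→4, 11→5, 7→3, 3→2.
So the longest increasing subsequence has length 5, e.g. 5, 6, 8, 10, 11.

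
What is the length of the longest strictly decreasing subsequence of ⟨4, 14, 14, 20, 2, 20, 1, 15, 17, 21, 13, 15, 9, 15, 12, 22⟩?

One longest decreasing subsequence is 20, 15, 13, 9 (positions 4,8,11,13), of length 4; no longer one exists.

4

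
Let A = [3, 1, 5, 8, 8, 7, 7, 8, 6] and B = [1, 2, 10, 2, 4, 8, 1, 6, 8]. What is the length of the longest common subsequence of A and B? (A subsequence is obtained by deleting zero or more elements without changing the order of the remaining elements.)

Backtracking the LCS table gives one alignment: 1 (A2,B1) → 8 (A4,B6) → 8 (A8,B9).
So the longest common subsequence has length 3.

3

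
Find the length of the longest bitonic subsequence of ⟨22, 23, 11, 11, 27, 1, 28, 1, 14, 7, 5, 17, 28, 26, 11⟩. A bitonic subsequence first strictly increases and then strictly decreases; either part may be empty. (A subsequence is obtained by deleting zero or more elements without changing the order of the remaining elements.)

7

Let inc[i] be the LIS ending at i and dec[i] the longest strictly decreasing subsequence starting at i. inc = [1, 2, 1, 1, 3, 1, 4, 1, 2, 2, 2, 3, 4, 4, 3], dec = [4, 4, 3, 3, 4, 1, 4, 1, 3, 2, 1, 2, 3, 2, 1].
max_i inc[i]+dec[i]−1 = 7, with one witness 22, 23, 27, 28, 14, 7, 5.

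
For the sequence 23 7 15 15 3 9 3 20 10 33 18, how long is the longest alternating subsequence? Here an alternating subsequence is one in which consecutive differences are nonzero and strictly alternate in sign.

Track the best alternating length ending on an up-step vs a down-step at each position: up/down = 1/1, 1/2, 3/2, 3/2, 1/4, 5/4, 1/6, 7/2, 7/8, 9/1, 9/10.
The maximum over both is 10; one such subsequence is 23, 7, 15, 3, 9, 3, 20, 10, 33, 18.

10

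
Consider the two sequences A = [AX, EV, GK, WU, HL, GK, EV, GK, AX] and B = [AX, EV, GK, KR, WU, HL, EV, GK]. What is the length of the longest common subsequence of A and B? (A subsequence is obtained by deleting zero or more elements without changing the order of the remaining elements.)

Backtracking the LCS table gives one alignment: AX (A1,B1) → EV (A2,B2) → GK (A3,B3) → WU (A4,B5) → HL (A5,B6) → EV (A7,B7) → GK (A8,B8).
So the longest common subsequence has length 7.

7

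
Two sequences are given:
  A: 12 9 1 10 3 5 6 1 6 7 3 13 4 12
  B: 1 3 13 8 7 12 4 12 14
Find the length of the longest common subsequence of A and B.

Backtracking the LCS table gives one alignment: 1 (A3,B1) → 3 (A5,B2) → 7 (A10,B5) → 4 (A13,B7) → 12 (A14,B8).
So the longest common subsequence has length 5.

5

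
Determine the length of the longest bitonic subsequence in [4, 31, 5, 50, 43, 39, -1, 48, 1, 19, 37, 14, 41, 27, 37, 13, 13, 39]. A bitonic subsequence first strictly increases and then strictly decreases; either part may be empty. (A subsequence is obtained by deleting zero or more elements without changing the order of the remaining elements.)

8

Let inc[i] be the LIS ending at i and dec[i] the longest strictly decreasing subsequence starting at i. inc = [1, 2, 2, 3, 3, 3, 1, 4, 2, 3, 4, 3, 5, 4, 5, 3, 3, 6], dec = [2, 4, 2, 6, 5, 4, 1, 4, 1, 3, 3, 2, 3, 2, 2, 1, 1, 1].
max_i inc[i]+dec[i]−1 = 8, with one witness 4, 31, 50, 43, 39, 37, 27, 13.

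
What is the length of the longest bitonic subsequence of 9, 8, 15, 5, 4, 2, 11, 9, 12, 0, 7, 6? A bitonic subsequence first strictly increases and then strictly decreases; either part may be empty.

6

One longest bitonic subsequence is 9, 8, 5, 4, 2, 0 (positions 1,2,4,5,6,10): it rises to 9 then falls. Length 6 is optimal.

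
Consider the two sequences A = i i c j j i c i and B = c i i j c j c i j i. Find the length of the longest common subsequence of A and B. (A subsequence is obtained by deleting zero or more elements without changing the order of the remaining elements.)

6

A longest common subsequence is iicjji (length 6); the LCS DP confirms no longer common subsequence exists.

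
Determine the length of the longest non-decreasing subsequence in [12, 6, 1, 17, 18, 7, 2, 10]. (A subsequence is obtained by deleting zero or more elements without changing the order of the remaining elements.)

Scanning left to right, the best length ending at each element is: 12→1, 6→1, 1→1, 17→2, 18→3, 7→2, 2→2, 10→3.
So the longest non-decreasing subsequence has length 3, e.g. 12, 17, 18.

3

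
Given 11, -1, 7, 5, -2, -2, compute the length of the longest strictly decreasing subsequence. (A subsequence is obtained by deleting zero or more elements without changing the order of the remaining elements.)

4

Let dp[i] be the longest decreasing subsequence ending at position i. Then dp = [1, 2, 2, 3, 4, 4].
The maximum is 4; one witness is 11, 7, 5, -2 at positions 1,3,4,5.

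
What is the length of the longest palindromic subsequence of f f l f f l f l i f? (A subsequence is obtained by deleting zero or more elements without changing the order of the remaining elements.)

One longest palindromic subsequence is fflfflff (positions 1,2,3,4,5,6,7,10); it reads the same forward and backward, and the interval DP gives dp[1][10] = 8.

8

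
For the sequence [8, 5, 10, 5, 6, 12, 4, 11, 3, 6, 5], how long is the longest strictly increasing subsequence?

Scanning left to right, the best length ending at each element is: 8→1, 5→1, 10→2, 5→1, 6→2, 12→3, 4→1, 11→3, 3→1, 6→2, 5→2.
So the longest increasing subsequence has length 3, e.g. 8, 10, 12.

3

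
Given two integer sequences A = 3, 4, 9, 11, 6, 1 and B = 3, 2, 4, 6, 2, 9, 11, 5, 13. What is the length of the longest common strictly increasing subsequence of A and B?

4

A longest common strictly increasing subsequence is 3, 4, 9, 11 (length 4); it appears in order in both A and B, and no longer such subsequence exists.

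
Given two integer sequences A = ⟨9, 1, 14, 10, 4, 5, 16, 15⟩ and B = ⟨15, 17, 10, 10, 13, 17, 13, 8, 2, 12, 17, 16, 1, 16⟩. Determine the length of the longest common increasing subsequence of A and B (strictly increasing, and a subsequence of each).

For each value that appears in both, track the longest common increasing run ending there.
The best achievable length is 2; one witness is 10, 16 (A-positions 4,7, B-positions 3,12).

2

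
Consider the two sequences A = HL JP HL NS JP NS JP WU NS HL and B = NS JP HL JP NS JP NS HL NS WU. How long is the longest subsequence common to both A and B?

Backtracking the LCS table gives one alignment: JP (A2,B2) → HL (A3,B3) → JP (A5,B4) → NS (A6,B5) → JP (A7,B6) → NS (A9,B7) → HL (A10,B8).
So the longest common subsequence has length 7.

7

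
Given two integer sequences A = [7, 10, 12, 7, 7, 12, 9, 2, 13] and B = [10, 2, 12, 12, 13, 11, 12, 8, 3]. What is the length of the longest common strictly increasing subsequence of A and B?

3

For each value that appears in both, track the longest common increasing run ending there.
The best achievable length is 3; one witness is 10, 12, 13 (A-positions 2,3,9, B-positions 1,3,5).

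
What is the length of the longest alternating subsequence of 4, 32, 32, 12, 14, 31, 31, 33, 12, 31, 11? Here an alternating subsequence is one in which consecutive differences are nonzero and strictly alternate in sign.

A longest alternating subsequence is 4, 32, 12, 14, 12, 31, 11 (positions 1,2,4,5,9,10,11); its 6 consecutive differences strictly alternate in sign, and length 7 is optimal.

7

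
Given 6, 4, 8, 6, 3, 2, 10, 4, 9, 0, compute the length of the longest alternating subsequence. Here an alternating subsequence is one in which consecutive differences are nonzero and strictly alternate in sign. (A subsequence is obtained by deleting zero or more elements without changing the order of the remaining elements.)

8

Track the best alternating length ending on an up-step vs a down-step at each position: up/down = 1/1, 1/2, 3/1, 3/4, 1/4, 1/4, 5/1, 5/6, 7/6, 1/8.
The maximum over both is 8; one such subsequence is 6, 4, 8, 6, 10, 4, 9, 0.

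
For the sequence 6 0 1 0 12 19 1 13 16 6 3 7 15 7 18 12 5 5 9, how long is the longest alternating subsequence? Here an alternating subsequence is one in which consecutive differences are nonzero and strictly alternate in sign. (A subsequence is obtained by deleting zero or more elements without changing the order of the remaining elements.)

13

A longest alternating subsequence is 6, 0, 1, 0, 12, 1, 13, 6, 15, 7, 18, 5, 9 (positions 1,2,3,4,5,7,8,10,13,14,15,17,19); its 12 consecutive differences strictly alternate in sign, and length 13 is optimal.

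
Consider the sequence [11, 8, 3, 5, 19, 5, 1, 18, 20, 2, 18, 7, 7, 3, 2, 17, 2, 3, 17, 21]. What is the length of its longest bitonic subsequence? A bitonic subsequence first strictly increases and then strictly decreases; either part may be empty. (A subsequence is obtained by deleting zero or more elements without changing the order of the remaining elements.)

Let inc[i] be the LIS ending at i and dec[i] the longest strictly decreasing subsequence starting at i. inc = [1, 1, 1, 2, 3, 2, 1, 3, 4, 2, 3, 3, 3, 3, 2, 4, 2, 3, 4, 5], dec = [5, 4, 2, 3, 5, 3, 1, 4, 5, 1, 4, 3, 3, 2, 1, 2, 1, 1, 1, 1].
max_i inc[i]+dec[i]−1 = 8, with one witness 3, 5, 19, 20, 18, 7, 3, 2.

8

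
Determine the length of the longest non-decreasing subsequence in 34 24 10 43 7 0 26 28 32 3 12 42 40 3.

5

Scanning left to right, the best length ending at each element is: 34→1, 24→1, 10→1, 43→2, 7→1, 0→1, 26→2, 28→3, 32→4, 3→2, 12→3, 42→5, 40→5, 3→3.
So the longest non-decreasing subsequence has length 5, e.g. 24, 26, 28, 32, 42.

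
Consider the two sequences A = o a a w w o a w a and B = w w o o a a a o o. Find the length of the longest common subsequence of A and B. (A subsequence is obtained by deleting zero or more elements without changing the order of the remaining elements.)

Backtracking the LCS table gives one alignment: w (A4,B1) → w (A5,B2) → o (A6,B4) → a (A7,B6) → a (A9,B7).
So the longest common subsequence has length 5.

5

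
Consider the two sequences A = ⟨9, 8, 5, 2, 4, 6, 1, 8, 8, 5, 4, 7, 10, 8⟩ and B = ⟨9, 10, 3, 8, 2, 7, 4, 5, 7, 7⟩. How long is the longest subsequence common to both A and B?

6

Backtracking the LCS table gives one alignment: 9 (A1,B1) → 8 (A2,B4) → 2 (A4,B5) → 4 (A5,B7) → 5 (A10,B8) → 7 (A12,B10).
So the longest common subsequence has length 6.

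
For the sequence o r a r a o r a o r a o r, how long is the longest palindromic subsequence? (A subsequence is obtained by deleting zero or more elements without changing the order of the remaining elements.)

Using dp[i][j] = 2 + dp[i+1][j−1] if the ends match, else max(dp[i+1][j], dp[i][j−1]):
dp[1][13] = 9. A witness is raroaorar at positions 2,3,4,6,8,9,10,11,13.

9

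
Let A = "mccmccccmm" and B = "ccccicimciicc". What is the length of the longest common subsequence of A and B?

A longest common subsequence is ccmccc (length 6); the LCS DP confirms no longer common subsequence exists.

6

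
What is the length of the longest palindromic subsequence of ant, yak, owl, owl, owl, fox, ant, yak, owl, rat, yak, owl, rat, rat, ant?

Using dp[i][j] = 2 + dp[i+1][j−1] if the ends match, else max(dp[i+1][j], dp[i][j−1]):
dp[1][15] = 8. A witness is ant yak owl owl owl owl yak ant at positions 1,2,3,4,5,9,11,15.

8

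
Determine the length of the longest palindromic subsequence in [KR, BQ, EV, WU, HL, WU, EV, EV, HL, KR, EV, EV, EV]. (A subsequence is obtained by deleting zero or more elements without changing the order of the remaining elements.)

7

One longest palindromic subsequence is EV EV EV KR EV EV EV (positions 3,7,8,10,11,12,13); it reads the same forward and backward, and the interval DP gives dp[1][13] = 7.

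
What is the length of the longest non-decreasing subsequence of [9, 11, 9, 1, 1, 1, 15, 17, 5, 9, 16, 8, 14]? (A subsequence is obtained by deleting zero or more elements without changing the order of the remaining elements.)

6

One longest non-decreasing subsequence is 1, 1, 1, 5, 9, 16 (positions 4,5,6,9,10,11), of length 6; no longer one exists.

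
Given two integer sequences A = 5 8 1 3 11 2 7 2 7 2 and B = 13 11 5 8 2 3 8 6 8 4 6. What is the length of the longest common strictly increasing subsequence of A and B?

2

A longest common strictly increasing subsequence is 5, 8 (length 2); it appears in order in both A and B, and no longer such subsequence exists.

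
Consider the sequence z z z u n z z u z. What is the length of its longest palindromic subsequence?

7

One longest palindromic subsequence is zzznzzz (positions 1,2,3,5,6,7,9); it reads the same forward and backward, and the interval DP gives dp[1][9] = 7.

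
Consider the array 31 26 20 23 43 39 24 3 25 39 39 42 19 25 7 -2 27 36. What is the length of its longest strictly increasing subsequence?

One longest increasing subsequence is 20, 23, 24, 25, 39, 42 (positions 3,4,7,9,10,12), of length 6; no longer one exists.

6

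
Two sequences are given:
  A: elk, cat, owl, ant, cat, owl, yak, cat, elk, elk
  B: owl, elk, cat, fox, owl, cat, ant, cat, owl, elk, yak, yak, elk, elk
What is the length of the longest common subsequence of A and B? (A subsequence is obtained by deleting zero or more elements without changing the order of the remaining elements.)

9

Backtracking the LCS table gives one alignment: elk (A1,B2) → cat (A2,B3) → owl (A3,B5) → ant (A4,B7) → cat (A5,B8) → owl (A6,B9) → yak (A7,B12) → elk (A9,B13) → elk (A10,B14).
So the longest common subsequence has length 9.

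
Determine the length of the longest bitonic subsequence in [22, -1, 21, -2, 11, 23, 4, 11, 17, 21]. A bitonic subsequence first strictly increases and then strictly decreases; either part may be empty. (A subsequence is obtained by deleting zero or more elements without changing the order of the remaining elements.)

One longest bitonic subsequence is -1, 4, 11, 17, 21 (positions 2,7,8,9,10): it rises to 21 then falls. Length 5 is optimal.

5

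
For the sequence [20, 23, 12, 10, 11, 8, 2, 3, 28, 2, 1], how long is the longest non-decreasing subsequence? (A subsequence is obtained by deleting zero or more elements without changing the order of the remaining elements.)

3

Let dp[i] be the longest non-decreasing subsequence ending at position i. Then dp = [1, 2, 1, 1, 2, 1, 1, 2, 3, 2, 1].
The maximum is 3; one witness is 20, 23, 28 at positions 1,2,9.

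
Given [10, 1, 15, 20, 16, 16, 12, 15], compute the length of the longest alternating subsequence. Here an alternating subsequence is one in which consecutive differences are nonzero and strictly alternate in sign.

Track the best alternating length ending on an up-step vs a down-step at each position: up/down = 1/1, 1/2, 3/1, 3/1, 3/4, 3/4, 3/4, 5/4.
The maximum over both is 5; one such subsequence is 10, 1, 15, 12, 15.

5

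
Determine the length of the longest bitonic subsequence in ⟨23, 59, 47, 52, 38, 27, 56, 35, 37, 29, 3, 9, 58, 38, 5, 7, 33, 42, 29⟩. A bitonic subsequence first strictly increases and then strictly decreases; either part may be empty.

One longest bitonic subsequence is 23, 59, 52, 38, 37, 29, 9, 7 (positions 1,2,4,5,9,10,12,16): it rises to 59 then falls. Length 8 is optimal.

8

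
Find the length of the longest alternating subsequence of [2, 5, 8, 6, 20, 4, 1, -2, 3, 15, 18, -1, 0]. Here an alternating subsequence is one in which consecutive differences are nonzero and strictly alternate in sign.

8

A longest alternating subsequence is 2, 8, 6, 20, 1, 3, -1, 0 (positions 1,3,4,5,7,9,12,13); its 7 consecutive differences strictly alternate in sign, and length 8 is optimal.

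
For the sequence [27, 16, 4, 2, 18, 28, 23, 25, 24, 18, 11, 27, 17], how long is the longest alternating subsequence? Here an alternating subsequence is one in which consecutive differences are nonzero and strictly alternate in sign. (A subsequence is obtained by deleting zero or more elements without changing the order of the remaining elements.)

8

Track the best alternating length ending on an up-step vs a down-step at each position: up/down = 1/1, 1/2, 1/2, 1/2, 3/2, 3/1, 3/4, 5/4, 5/6, 3/6, 3/6, 7/4, 7/8.
The maximum over both is 8; one such subsequence is 27, 16, 28, 23, 25, 24, 27, 17.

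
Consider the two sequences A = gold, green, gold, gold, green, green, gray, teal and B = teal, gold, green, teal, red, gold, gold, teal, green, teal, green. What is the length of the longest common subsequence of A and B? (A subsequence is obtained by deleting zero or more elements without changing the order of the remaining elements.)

Backtracking the LCS table gives one alignment: gold (A1,B2) → green (A2,B3) → gold (A3,B6) → gold (A4,B7) → green (A5,B9) → green (A6,B11).
So the longest common subsequence has length 6.

6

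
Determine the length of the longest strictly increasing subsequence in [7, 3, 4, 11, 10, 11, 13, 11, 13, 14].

Scanning left to right, the best length ending at each element is: 7→1, 3→1, 4→2, 11→3, 10→3, 11→4, 13→5, 11→4, 13→5, 14→6.
So the longest increasing subsequence has length 6, e.g. 3, 4, 10, 11, 13, 14.

6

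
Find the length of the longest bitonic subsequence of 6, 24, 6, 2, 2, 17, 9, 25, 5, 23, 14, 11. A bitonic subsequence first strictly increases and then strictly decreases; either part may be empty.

6

One longest bitonic subsequence is 6, 24, 25, 23, 14, 11 (positions 1,2,8,10,11,12): it rises to 25 then falls. Length 6 is optimal.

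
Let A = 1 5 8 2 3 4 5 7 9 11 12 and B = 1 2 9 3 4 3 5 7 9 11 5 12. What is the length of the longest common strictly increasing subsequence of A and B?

A longest common strictly increasing subsequence is 1, 2, 3, 4, 5, 7, 9, 11, 12 (length 9); it appears in order in both A and B, and no longer such subsequence exists.

9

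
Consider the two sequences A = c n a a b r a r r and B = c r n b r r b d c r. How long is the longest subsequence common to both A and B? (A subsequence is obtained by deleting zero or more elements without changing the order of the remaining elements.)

6

A longest common subsequence is cnbrrr (length 6); the LCS DP confirms no longer common subsequence exists.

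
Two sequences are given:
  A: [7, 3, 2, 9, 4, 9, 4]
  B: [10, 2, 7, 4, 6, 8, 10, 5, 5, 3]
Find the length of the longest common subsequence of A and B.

Backtracking the LCS table gives one alignment: 7 (A1,B3) → 3 (A2,B10).
So the longest common subsequence has length 2.

2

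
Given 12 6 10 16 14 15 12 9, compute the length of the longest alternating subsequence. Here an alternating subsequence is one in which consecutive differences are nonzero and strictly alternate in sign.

6

A longest alternating subsequence is 12, 6, 16, 14, 15, 12 (positions 1,2,4,5,6,7); its 5 consecutive differences strictly alternate in sign, and length 6 is optimal.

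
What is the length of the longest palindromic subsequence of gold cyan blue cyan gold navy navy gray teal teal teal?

5

One longest palindromic subsequence is gold cyan blue cyan gold (positions 1,2,3,4,5); it reads the same forward and backward, and the interval DP gives dp[1][11] = 5.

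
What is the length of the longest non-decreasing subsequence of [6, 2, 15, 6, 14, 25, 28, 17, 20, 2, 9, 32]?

6

One longest non-decreasing subsequence is 6, 6, 14, 25, 28, 32 (positions 1,4,5,6,7,12), of length 6; no longer one exists.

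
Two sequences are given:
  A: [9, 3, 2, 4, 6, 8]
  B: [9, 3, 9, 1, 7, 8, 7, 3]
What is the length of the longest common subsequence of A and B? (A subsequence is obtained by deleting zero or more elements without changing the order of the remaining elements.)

3

Backtracking the LCS table gives one alignment: 9 (A1,B1) → 3 (A2,B2) → 8 (A6,B6).
So the longest common subsequence has length 3.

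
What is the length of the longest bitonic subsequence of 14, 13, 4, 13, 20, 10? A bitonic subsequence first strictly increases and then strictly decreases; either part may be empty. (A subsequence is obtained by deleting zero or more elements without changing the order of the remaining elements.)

4

One longest bitonic subsequence is 4, 13, 20, 10 (positions 3,4,5,6): it rises to 20 then falls. Length 4 is optimal.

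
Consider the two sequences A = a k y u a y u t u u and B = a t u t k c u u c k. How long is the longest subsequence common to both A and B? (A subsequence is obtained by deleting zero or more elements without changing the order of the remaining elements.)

5

A longest common subsequence is autuu (length 5); the LCS DP confirms no longer common subsequence exists.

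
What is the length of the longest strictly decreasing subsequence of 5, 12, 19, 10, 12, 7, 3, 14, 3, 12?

4

Scanning left to right, the best length ending at each element is: 5→1, 12→1, 19→1, 10→2, 12→2, 7→3, 3→4, 14→2, 3→4, 12→3.
So the longest decreasing subsequence has length 4, e.g. 12, 10, 7, 3.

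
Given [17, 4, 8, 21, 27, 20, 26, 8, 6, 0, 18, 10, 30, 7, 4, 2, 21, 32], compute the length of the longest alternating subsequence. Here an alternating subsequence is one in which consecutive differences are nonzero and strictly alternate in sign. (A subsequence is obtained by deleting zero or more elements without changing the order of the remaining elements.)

Track the best alternating length ending on an up-step vs a down-step at each position: up/down = 1/1, 1/2, 3/2, 3/1, 3/1, 3/4, 5/4, 3/6, 3/6, 1/6, 7/6, 7/8, 9/1, 7/10, 7/10, 7/10, 11/10, 11/1.
The maximum over both is 11; one such subsequence is 17, 4, 21, 20, 26, 8, 18, 10, 30, 7, 21.

11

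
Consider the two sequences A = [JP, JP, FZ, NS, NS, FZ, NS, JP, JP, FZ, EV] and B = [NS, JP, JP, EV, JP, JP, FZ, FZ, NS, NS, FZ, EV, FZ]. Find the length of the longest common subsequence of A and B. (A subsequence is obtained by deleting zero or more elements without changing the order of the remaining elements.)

7

Backtracking the LCS table gives one alignment: JP (A1,B5) → JP (A2,B6) → FZ (A3,B8) → NS (A4,B9) → NS (A5,B10) → FZ (A6,B11) → FZ (A10,B13).
So the longest common subsequence has length 7.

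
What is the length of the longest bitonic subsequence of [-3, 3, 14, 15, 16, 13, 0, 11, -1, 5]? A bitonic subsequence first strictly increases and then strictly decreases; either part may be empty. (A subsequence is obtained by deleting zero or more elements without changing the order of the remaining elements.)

8

One longest bitonic subsequence is -3, 3, 14, 15, 16, 13, 11, 5 (positions 1,2,3,4,5,6,8,10): it rises to 16 then falls. Length 8 is optimal.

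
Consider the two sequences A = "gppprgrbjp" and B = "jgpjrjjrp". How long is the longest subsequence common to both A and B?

5

Backtracking the LCS table gives one alignment: g (A1,B2) → p (A2,B3) → r (A5,B5) → r (A7,B8) → p (A10,B9).
So the longest common subsequence has length 5.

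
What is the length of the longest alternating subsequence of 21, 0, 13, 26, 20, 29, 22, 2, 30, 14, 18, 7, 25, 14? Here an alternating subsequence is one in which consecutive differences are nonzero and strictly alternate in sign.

Track the best alternating length ending on an up-step vs a down-step at each position: up/down = 1/1, 1/2, 3/2, 3/1, 3/4, 5/1, 5/6, 3/6, 7/1, 7/8, 9/8, 7/10, 11/8, 11/12.
The maximum over both is 12; one such subsequence is 21, 0, 26, 20, 29, 22, 30, 14, 18, 7, 25, 14.

12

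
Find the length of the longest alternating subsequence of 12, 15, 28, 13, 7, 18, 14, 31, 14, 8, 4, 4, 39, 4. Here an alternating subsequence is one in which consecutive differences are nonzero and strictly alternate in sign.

A longest alternating subsequence is 12, 15, 13, 18, 14, 31, 14, 39, 4 (positions 1,2,4,6,7,8,9,13,14); its 8 consecutive differences strictly alternate in sign, and length 9 is optimal.

9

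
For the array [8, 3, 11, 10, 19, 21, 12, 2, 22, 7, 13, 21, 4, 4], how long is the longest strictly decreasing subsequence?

4

One longest decreasing subsequence is 11, 10, 7, 4 (positions 3,4,10,13), of length 4; no longer one exists.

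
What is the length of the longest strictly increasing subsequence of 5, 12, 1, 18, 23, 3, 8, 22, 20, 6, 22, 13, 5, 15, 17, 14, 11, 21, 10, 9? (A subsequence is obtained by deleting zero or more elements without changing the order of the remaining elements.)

One longest increasing subsequence is 1, 3, 8, 13, 15, 17, 21 (positions 3,6,7,12,14,15,18), of length 7; no longer one exists.

7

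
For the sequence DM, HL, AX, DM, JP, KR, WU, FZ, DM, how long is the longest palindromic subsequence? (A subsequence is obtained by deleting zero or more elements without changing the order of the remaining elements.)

One longest palindromic subsequence is DM FZ DM (positions 1,8,9); it reads the same forward and backward, and the interval DP gives dp[1][9] = 3.

3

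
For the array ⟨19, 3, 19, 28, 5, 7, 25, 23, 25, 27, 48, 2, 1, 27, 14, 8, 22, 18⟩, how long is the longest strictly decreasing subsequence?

5

Let dp[i] be the longest decreasing subsequence ending at position i. Then dp = [1, 2, 1, 1, 2, 2, 2, 3, 2, 2, 1, 4, 5, 2, 4, 5, 4, 5].
The maximum is 5; one witness is 28, 25, 23, 2, 1 at positions 4,7,8,12,13.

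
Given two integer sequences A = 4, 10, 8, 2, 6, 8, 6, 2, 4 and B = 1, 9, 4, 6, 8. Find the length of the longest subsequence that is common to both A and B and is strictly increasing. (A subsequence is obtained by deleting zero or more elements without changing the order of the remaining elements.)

A longest common strictly increasing subsequence is 4, 6, 8 (length 3); it appears in order in both A and B, and no longer such subsequence exists.

3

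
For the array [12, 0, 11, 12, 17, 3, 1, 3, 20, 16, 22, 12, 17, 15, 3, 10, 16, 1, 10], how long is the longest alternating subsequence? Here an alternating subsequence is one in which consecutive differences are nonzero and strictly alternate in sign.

13

A longest alternating subsequence is 12, 0, 11, 3, 20, 16, 22, 12, 17, 3, 10, 1, 10 (positions 1,2,3,6,9,10,11,12,13,15,16,18,19); its 12 consecutive differences strictly alternate in sign, and length 13 is optimal.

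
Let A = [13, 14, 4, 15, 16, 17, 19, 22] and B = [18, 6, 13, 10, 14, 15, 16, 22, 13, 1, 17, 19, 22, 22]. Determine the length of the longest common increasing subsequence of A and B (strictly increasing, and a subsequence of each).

7

For each value that appears in both, track the longest common increasing run ending there.
The best achievable length is 7; one witness is 13, 14, 15, 16, 17, 19, 22 (A-positions 1,2,4,5,6,7,8, B-positions 3,5,6,7,11,12,13).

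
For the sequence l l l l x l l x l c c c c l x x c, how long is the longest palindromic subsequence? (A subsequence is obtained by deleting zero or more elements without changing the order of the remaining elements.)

Using dp[i][j] = 2 + dp[i+1][j−1] if the ends match, else max(dp[i+1][j], dp[i][j−1]):
dp[1][17] = 10. A witness is xxlcccclxx at positions 5,8,9,10,11,12,13,14,15,16.

10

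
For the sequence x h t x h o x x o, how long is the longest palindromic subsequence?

5

Using dp[i][j] = 2 + dp[i+1][j−1] if the ends match, else max(dp[i+1][j], dp[i][j−1]):
dp[1][9] = 5. A witness is xxoxx at positions 1,4,6,7,8.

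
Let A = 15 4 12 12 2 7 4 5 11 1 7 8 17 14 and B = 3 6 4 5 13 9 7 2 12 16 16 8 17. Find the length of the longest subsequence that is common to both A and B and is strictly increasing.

For each value that appears in both, track the longest common increasing run ending there.
The best achievable length is 5; one witness is 4, 5, 7, 8, 17 (A-positions 2,8,11,12,13, B-positions 3,4,7,12,13).

5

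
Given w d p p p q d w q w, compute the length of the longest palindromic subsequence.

Using dp[i][j] = 2 + dp[i+1][j−1] if the ends match, else max(dp[i+1][j], dp[i][j−1]):
dp[1][10] = 7. A witness is wdpppdw at positions 1,2,3,4,5,7,10.

7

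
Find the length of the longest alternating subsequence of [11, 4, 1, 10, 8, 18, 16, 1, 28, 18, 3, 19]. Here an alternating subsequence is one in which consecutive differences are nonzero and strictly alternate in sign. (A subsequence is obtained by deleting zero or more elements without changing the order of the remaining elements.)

9

Track the best alternating length ending on an up-step vs a down-step at each position: up/down = 1/1, 1/2, 1/2, 3/2, 3/4, 5/1, 5/6, 1/6, 7/1, 7/8, 7/8, 9/8.
The maximum over both is 9; one such subsequence is 11, 4, 10, 8, 18, 16, 28, 18, 19.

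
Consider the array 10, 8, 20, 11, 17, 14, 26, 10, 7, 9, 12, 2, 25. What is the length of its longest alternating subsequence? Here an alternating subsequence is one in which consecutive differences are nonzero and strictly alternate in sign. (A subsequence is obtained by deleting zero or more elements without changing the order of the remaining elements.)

11

Track the best alternating length ending on an up-step vs a down-step at each position: up/down = 1/1, 1/2, 3/1, 3/4, 5/4, 5/6, 7/1, 3/8, 1/8, 9/8, 9/8, 1/10, 11/8.
The maximum over both is 11; one such subsequence is 10, 8, 20, 11, 17, 14, 26, 7, 9, 2, 25.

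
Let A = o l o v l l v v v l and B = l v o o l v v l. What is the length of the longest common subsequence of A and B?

Backtracking the LCS table gives one alignment: o (A1,B3) → o (A3,B4) → l (A6,B5) → v (A8,B6) → v (A9,B7) → l (A10,B8).
So the longest common subsequence has length 6.

6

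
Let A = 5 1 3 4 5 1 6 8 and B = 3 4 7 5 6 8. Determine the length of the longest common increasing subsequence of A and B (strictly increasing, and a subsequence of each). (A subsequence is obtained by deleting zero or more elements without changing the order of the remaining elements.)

5

For each value that appears in both, track the longest common increasing run ending there.
The best achievable length is 5; one witness is 3, 4, 5, 6, 8 (A-positions 3,4,5,7,8, B-positions 1,2,4,5,6).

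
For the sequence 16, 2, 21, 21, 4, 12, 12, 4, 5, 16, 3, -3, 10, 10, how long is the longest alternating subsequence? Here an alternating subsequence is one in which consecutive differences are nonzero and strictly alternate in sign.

Track the best alternating length ending on an up-step vs a down-step at each position: up/down = 1/1, 1/2, 3/1, 3/1, 3/4, 5/4, 5/4, 3/6, 7/6, 7/4, 3/8, 1/8, 9/8, 9/8.
The maximum over both is 9; one such subsequence is 16, 2, 21, 4, 12, 4, 5, 3, 10.

9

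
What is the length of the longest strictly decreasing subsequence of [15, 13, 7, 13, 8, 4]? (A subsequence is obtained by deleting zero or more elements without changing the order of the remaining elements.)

One longest decreasing subsequence is 15, 13, 7, 4 (positions 1,2,3,6), of length 4; no longer one exists.

4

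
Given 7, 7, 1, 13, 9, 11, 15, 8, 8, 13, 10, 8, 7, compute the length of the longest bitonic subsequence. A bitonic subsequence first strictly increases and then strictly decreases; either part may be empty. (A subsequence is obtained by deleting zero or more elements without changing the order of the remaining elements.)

Let inc[i] be the LIS ending at i and dec[i] the longest strictly decreasing subsequence starting at i. inc = [1, 1, 1, 2, 2, 3, 4, 2, 2, 4, 3, 2, 2], dec = [2, 2, 1, 5, 3, 4, 5, 2, 2, 4, 3, 2, 1].
max_i inc[i]+dec[i]−1 = 8, with one witness 7, 9, 11, 15, 13, 10, 8, 7.

8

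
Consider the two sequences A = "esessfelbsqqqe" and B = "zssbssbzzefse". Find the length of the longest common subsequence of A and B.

6

Backtracking the LCS table gives one alignment: s (A2,B3) → s (A4,B5) → s (A5,B6) → f (A6,B11) → s (A10,B12) → e (A14,B13).
So the longest common subsequence has length 6.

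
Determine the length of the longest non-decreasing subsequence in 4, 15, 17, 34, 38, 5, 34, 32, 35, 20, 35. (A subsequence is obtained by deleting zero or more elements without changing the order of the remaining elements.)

7

Let dp[i] be the longest non-decreasing subsequence ending at position i. Then dp = [1, 2, 3, 4, 5, 2, 5, 4, 6, 4, 7].
The maximum is 7; one witness is 4, 15, 17, 34, 34, 35, 35 at positions 1,2,3,4,7,9,11.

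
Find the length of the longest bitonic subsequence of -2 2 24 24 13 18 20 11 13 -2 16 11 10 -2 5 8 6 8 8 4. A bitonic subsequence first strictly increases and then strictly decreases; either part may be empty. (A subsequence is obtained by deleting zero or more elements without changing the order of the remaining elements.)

11

One longest bitonic subsequence is -2, 2, 13, 18, 20, 16, 11, 10, 8, 6, 4 (positions 1,2,5,6,7,11,12,13,16,17,20): it rises to 20 then falls. Length 11 is optimal.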